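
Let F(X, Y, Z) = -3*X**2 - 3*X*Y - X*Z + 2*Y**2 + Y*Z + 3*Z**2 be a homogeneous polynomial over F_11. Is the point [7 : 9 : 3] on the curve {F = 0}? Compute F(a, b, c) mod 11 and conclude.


F(7,9,3) ≡ 2 (mod 11); P is NOT on the curve.

Evaluate F(7, 9, 3) term-by-term (mod 11).
  -3*X**2 ↦ -3·49·1·1 = -147
  -3*X*Y ↦ -3·7·9·1 = -189
  -X*Z ↦ -1·7·1·3 = -21
  2*Y**2 ↦ 2·1·81·1 = 162
  Y*Z ↦ 1·1·9·3 = 27
  3*Z**2 ↦ 3·1·1·9 = 27
Sum: F(7, 9, 3) = (-147) + (-189) + (-21) + (162) + (27) + (27) = -141.
Reducing mod 11: -141 ≡ 2 (mod 11).
Since F(a, b, c) ≡ 2 ≠ 0 (mod 11), P does NOT lie on the curve.


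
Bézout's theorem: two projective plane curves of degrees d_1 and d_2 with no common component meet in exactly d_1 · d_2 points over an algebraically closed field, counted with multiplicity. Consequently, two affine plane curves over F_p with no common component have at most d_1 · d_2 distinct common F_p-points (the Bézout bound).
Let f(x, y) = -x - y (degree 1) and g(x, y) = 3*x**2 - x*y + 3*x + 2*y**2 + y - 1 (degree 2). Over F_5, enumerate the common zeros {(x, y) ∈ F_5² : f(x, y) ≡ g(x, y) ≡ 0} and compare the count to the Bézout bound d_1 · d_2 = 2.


Common zeros: ∅; count = 0; Bézout bound = 2.

deg(f) = 1, deg(g) = 2, so Bézout bound = 2.
Scan x ∈ F_5. For each x, list the y ∈ F_5 with f(x, y) ≡ 0 and those with g(x, y) ≡ 0 (mod 5); the common zeros in that column are the intersection.
  x = 0: f ≡ 0 at y ∈ {0}; g ≡ 0 at y ∈ {3, 4}; common: ∅.
  x = 1: f ≡ 0 at y ∈ {4}; g ≡ 0 at y ∈ {0}; common: ∅.
  x = 2: f ≡ 0 at y ∈ {3}; g ≡ 0 at y ∈ {4}; common: ∅.
  x = 3: f ≡ 0 at y ∈ {2}; g ≡ 0 at y ∈ {0, 1}; common: ∅.
  x = 4: f ≡ 0 at y ∈ {1}; g ≡ 0 at y ∈ ∅; common: ∅.
Collecting: common zeros = ∅, so the count is 0.
Comparison with the Bézout bound: 0 ≤ 2 = deg(f)·deg(g), as expected for curves with no common component (the affine F_5-count falls short of the bound because intersections may lie at infinity, over extension fields, or carry multiplicity).


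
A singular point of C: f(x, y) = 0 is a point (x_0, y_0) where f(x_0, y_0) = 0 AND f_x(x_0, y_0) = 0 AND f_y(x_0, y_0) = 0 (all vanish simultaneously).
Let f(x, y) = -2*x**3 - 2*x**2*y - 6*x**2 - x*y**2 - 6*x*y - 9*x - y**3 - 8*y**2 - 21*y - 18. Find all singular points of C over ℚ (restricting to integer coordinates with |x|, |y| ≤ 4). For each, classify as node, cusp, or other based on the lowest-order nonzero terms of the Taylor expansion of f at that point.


Singular points: {(0, -3)}; classification: cusp.

Compute partial derivatives:
  f_x = -6*x**2 - 4*x*y - 12*x - y**2 - 6*y - 9.
  f_y = -2*x**2 - 2*x*y - 6*x - 3*y**2 - 16*y - 21.
Scan x_0 ∈ {−4, ..., 4}. For each x_0, f_y(x_0, y) is a polynomial in y; find its integer roots y ∈ {−4, ..., 4}, then test f_x and f at those candidates.
  x = -4: f_y(-4, y) = -3*y**2 - 8*y - 29; no integer root y with |y| ≤ 4.
  x = -3: f_y(-3, y) = -3*y**2 - 10*y - 21; no integer root y with |y| ≤ 4.
  x = -2: f_y(-2, y) = -3*y**2 - 12*y - 17; no integer root y with |y| ≤ 4.
  x = -1: f_y(-1, y) = -3*y**2 - 14*y - 17; no integer root y with |y| ≤ 4.
  x = 0: f_y(0, y) = -3*y**2 - 16*y - 21; vanishes at y ∈ {-3}. (0, -3): f_x = 0, f = 0 — SINGULAR.
  x = 1: f_y(1, y) = -3*y**2 - 18*y - 29; no integer root y with |y| ≤ 4.
  x = 2: f_y(2, y) = -3*y**2 - 20*y - 41; no integer root y with |y| ≤ 4.
  x = 3: f_y(3, y) = -3*y**2 - 22*y - 57; no integer root y with |y| ≤ 4.
  x = 4: f_y(4, y) = -3*y**2 - 24*y - 77; no integer root y with |y| ≤ 4.
Only singular point on the grid: (0, -3).
Classify: substitute x = 0 + u, y = -3 + v and expand: f = -2*u**3 - 2*u**2*v - u*v**2 - v**3 + v**2.
No constant or linear terms (consistent with a singular point). Quadratic part: v**2. Cubic part: -2*u**3 - 2*u**2*v - u*v**2 - v**3.
The quadratic part v**2 is a perfect square, so there is a single (double) tangent line v = 0, i.e. y = -3. Restricting the cubic part to that line (v = 0) leaves -2*u**3 ≠ 0, so f is not divisible by v and the branch is v² ≈ 2*u**3 to lowest order — this is a cusp.
Classification: cusp.


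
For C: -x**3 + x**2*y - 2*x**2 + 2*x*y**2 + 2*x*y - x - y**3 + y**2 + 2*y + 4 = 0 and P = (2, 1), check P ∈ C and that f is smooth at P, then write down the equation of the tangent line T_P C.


Tangent line at P: -13*x + 17*y + 9 = 0.

Step 1: f(2, 1) = 0, so P lies on C.
Step 2: partial derivatives
  f_x(x, y) = -3*x**2 + 2*x*y - 4*x + 2*y**2 + 2*y - 1, f_y(x, y) = x**2 + 4*x*y + 2*x - 3*y**2 + 2*y + 2.
  f_x(P) = -13, f_y(P) = 17 (gradient nonzero, so P is smooth).
Step 3: tangent line at P: -13·(x − 2) + 17·(y − 1) = 0.
Expanding: -13*x + 17*y + 9 = 0.


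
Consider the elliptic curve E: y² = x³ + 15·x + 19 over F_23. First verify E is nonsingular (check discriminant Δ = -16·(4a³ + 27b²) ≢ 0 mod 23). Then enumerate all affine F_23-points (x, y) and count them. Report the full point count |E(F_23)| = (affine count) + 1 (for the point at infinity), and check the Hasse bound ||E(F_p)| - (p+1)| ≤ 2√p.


Affine points = {(1, 9), (1, 14), (5, 9), (5, 14), (6, 7), (6, 16), (9, 3), (9, 20), (12, 8), (12, 15), (14, 11), (14, 12), (15, 10), (15, 13), (16, 10), (16, 13), (17, 9), (17, 14), (18, 7), (18, 16), (20, 4), (20, 19), (21, 2), (21, 21), (22, 7), (22, 16)}; affine count = 26; |E(F_23)| = 27.

Discriminant check: Δ ∝ 4a³ + 27b² = 4·15³ + 27·19² = 4·3375 + 27·361 ≡ 17 (mod 23). Nonzero ⇒ E is nonsingular.
For each x ∈ F_23, compute rhs = x³ + 15·x + 19 mod 23, then count y ∈ F_23 with y² ≡ rhs.
  x = 0: rhs = 19, matching y values: none (0 points).
  x = 1: rhs = 12, matching y values: 9, 14 (2 points).
  x = 2: rhs = 11, matching y values: none (0 points).
  x = 3: rhs = 22, matching y values: none (0 points).
  x = 4: rhs = 5, matching y values: none (0 points).
  x = 5: rhs = 12, matching y values: 9, 14 (2 points).
  x = 6: rhs = 3, matching y values: 7, 16 (2 points).
  x = 7: rhs = 7, matching y values: none (0 points).
  x = 8: rhs = 7, matching y values: none (0 points).
  x = 9: rhs = 9, matching y values: 3, 20 (2 points).
  x = 10: rhs = 19, matching y values: none (0 points).
  x = 11: rhs = 20, matching y values: none (0 points).
  x = 12: rhs = 18, matching y values: 8, 15 (2 points).
  x = 13: rhs = 19, matching y values: none (0 points).
  x = 14: rhs = 6, matching y values: 11, 12 (2 points).
  x = 15: rhs = 8, matching y values: 10, 13 (2 points).
  x = 16: rhs = 8, matching y values: 10, 13 (2 points).
  x = 17: rhs = 12, matching y values: 9, 14 (2 points).
  x = 18: rhs = 3, matching y values: 7, 16 (2 points).
  x = 19: rhs = 10, matching y values: none (0 points).
  x = 20: rhs = 16, matching y values: 4, 19 (2 points).
  x = 21: rhs = 4, matching y values: 2, 21 (2 points).
  x = 22: rhs = 3, matching y values: 7, 16 (2 points).
Total affine count: 26.
Full point count |E(F_23)| = 26 + 1 = 27.
Hasse bound: |27 − (23+1)| = |3| = 3 ≤ 2√23 ≈ 9.5917 ✓.


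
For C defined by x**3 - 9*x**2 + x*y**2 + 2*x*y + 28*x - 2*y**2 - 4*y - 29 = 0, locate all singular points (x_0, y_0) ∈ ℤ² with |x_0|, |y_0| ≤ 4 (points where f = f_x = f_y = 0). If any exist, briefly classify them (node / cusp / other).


Singular points: {(3, -1)}; classification: cusp.

Compute partial derivatives:
  f_x = 3*x**2 - 18*x + y**2 + 2*y + 28.
  f_y = 2*x*y + 2*x - 4*y - 4.
Scan x_0 ∈ {−4, ..., 4}. For each x_0, f_y(x_0, y) is a polynomial in y; find its integer roots y ∈ {−4, ..., 4}, then test f_x and f at those candidates.
  x = -4: f_y(-4, y) = -12*y - 12; vanishes at y ∈ {-1}. (-4, -1): f_x = 147 ≠ 0.
  x = -3: f_y(-3, y) = -10*y - 10; vanishes at y ∈ {-1}. (-3, -1): f_x = 108 ≠ 0.
  x = -2: f_y(-2, y) = -8*y - 8; vanishes at y ∈ {-1}. (-2, -1): f_x = 75 ≠ 0.
  x = -1: f_y(-1, y) = -6*y - 6; vanishes at y ∈ {-1}. (-1, -1): f_x = 48 ≠ 0.
  x = 0: f_y(0, y) = -4*y - 4; vanishes at y ∈ {-1}. (0, -1): f_x = 27 ≠ 0.
  x = 1: f_y(1, y) = -2*y - 2; vanishes at y ∈ {-1}. (1, -1): f_x = 12 ≠ 0.
  x = 2: f_y(2, y) = 0; vanishes at y ∈ {-4, -3, -2, -1, 0, 1, 2, 3, 4}. (2, -4): f_x = 12 ≠ 0; (2, -3): f_x = 7 ≠ 0; (2, -2): f_x = 4 ≠ 0; (2, -1): f_x = 3 ≠ 0; (2, 0): f_x = 4 ≠ 0; (2, 1): f_x = 7 ≠ 0; (2, 2): f_x = 12 ≠ 0; (2, 3): f_x = 19 ≠ 0; (2, 4): f_x = 28 ≠ 0.
  x = 3: f_y(3, y) = 2*y + 2; vanishes at y ∈ {-1}. (3, -1): f_x = 0, f = 0 — SINGULAR.
  x = 4: f_y(4, y) = 4*y + 4; vanishes at y ∈ {-1}. (4, -1): f_x = 3 ≠ 0.
Only singular point on the grid: (3, -1).
Classify: substitute x = 3 + u, y = -1 + v and expand: f = u**3 + u*v**2 + v**2.
No constant or linear terms (consistent with a singular point). Quadratic part: v**2. Cubic part: u**3 + u*v**2.
The quadratic part v**2 is a perfect square, so there is a single (double) tangent line v = 0, i.e. y = -1. Restricting the cubic part to that line (v = 0) leaves u**3 ≠ 0, so f is not divisible by v and the branch is v² ≈ -u**3 to lowest order — this is a cusp.
Classification: cusp.


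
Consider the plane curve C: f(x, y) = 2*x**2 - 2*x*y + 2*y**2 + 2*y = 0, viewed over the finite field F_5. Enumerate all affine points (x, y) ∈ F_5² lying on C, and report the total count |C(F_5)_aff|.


Affine F_5-points: {(0, 0), (0, 4), (1, 2), (1, 3), (2, 3), (4, 4)}; count = 6.

For each of the 25 pairs (x, y) ∈ F_5², evaluate f(x, y) mod 5. Record the zeros.
  x = 0: [0↦0, 1↦4, 2↦2, 3↦4, 4↦0]  zeros at y ∈ {0, 4}
  x = 1: [0↦2, 1↦4, 2↦0, 3↦0, 4↦4]  zeros at y ∈ {2, 3}
  x = 2: [0↦3, 1↦3, 2↦2, 3↦0, 4↦2]  zeros at y ∈ {3}
  x = 3: [0↦3, 1↦1, 2↦3, 3↦4, 4↦4]  zeros at y ∈ ∅
  x = 4: [0↦2, 1↦3, 2↦3, 3↦2, 4↦0]  zeros at y ∈ {4}
Collecting zeros: affine points = {(0, 0), (0, 4), (1, 2), (1, 3), (2, 3), (4, 4)}.
Total count |C(F_5)_aff| = 6.


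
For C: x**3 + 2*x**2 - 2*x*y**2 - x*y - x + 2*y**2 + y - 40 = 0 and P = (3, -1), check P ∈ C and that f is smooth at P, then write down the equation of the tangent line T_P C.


Tangent line at P: 37*x + 6*y - 105 = 0.

Step 1: f(3, -1) = 0, so P lies on C.
Step 2: partial derivatives
  f_x(x, y) = 3*x**2 + 4*x - 2*y**2 - y - 1, f_y(x, y) = -4*x*y - x + 4*y + 1.
  f_x(P) = 37, f_y(P) = 6 (gradient nonzero, so P is smooth).
Step 3: tangent line at P: 37·(x − 3) + 6·(y − -1) = 0.
Expanding: 37*x + 6*y - 105 = 0.


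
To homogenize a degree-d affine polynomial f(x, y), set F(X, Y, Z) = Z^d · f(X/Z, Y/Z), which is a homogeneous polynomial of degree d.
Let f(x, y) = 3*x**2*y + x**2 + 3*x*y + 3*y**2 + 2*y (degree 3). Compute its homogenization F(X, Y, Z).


F(X, Y, Z) = 3*X**2*Y + X**2*Z + 3*X*Y*Z + 3*Y**2*Z + 2*Y*Z**2

deg(f) = 3.
Substitute x = X/Z, y = Y/Z into f, then multiply by Z^3.
  monomial 3·x^2·y^1 ↦ 3·X^2·Y^1·Z^0.
  monomial 1·x^2·y^0 ↦ 1·X^2·Y^0·Z^1.
  monomial 3·x^1·y^1 ↦ 3·X^1·Y^1·Z^1.
  monomial 3·x^0·y^2 ↦ 3·X^0·Y^2·Z^1.
  monomial 2·x^0·y^1 ↦ 2·X^0·Y^1·Z^2.
Collecting: F(X, Y, Z) = 3*X**2*Y + X**2*Z + 3*X*Y*Z + 3*Y**2*Z + 2*Y*Z**2.


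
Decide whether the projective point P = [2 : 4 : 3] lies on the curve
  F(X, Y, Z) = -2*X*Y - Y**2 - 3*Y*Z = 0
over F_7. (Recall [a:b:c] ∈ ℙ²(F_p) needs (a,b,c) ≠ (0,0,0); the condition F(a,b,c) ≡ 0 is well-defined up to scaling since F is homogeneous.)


F(2,4,3) ≡ 2 (mod 7); P is NOT on the curve.

Evaluate F(2, 4, 3) term-by-term (mod 7).
  -2*X*Y ↦ -2·2·4·1 = -16
  -Y**2 ↦ -1·1·16·1 = -16
  -3*Y*Z ↦ -3·1·4·3 = -36
Sum: F(2, 4, 3) = (-16) + (-16) + (-36) = -68.
Reducing mod 7: -68 ≡ 2 (mod 7).
Since F(a, b, c) ≡ 2 ≠ 0 (mod 7), P does NOT lie on the curve.


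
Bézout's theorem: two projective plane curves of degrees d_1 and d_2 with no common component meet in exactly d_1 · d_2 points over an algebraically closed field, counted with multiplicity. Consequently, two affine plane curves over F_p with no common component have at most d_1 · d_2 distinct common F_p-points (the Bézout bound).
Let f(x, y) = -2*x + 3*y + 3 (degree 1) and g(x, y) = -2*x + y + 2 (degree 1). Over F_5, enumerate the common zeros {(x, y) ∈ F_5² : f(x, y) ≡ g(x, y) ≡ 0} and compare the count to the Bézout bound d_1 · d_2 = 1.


Common zeros: {(2, 2)}; count = 1; Bézout bound = 1.

deg(f) = 1, deg(g) = 1, so Bézout bound = 1.
Scan x ∈ F_5. For each x, list the y ∈ F_5 with f(x, y) ≡ 0 and those with g(x, y) ≡ 0 (mod 5); the common zeros in that column are the intersection.
  x = 0: f ≡ 0 at y ∈ {4}; g ≡ 0 at y ∈ {3}; common: ∅.
  x = 1: f ≡ 0 at y ∈ {3}; g ≡ 0 at y ∈ {0}; common: ∅.
  x = 2: f ≡ 0 at y ∈ {2}; g ≡ 0 at y ∈ {2}; common: {2}.
  x = 3: f ≡ 0 at y ∈ {1}; g ≡ 0 at y ∈ {4}; common: ∅.
  x = 4: f ≡ 0 at y ∈ {0}; g ≡ 0 at y ∈ {1}; common: ∅.
Collecting: common zeros = {(2, 2)}, so the count is 1.
Comparison with the Bézout bound: 1 ≤ 1 = deg(f)·deg(g), as expected for curves with no common component (the bound is attained).


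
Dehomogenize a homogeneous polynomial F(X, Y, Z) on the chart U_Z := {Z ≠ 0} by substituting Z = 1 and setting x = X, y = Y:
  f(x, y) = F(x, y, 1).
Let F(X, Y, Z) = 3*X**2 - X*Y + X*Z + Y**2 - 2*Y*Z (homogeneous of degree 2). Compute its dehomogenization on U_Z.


f(x, y) = 3*x**2 - x*y + x + y**2 - 2*y

On U_Z we set Z = 1. Each monomial c·X^i·Y^j·Z^k in F becomes c·x^i·y^j·1^k = c·x^i·y^j.
Substituting Z = 1: F(X, Y, 1) = 3*x**2 - x*y + x + y**2 - 2*y.
Note: deg(f) ≤ deg(F) = 2; strict inequality happens when F is divisible by Z (lost terms).


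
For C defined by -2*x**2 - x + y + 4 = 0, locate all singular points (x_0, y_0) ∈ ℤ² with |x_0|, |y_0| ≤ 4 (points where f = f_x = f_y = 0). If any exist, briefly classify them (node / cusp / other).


No singular points in the scanned grid; C is smooth there.

Compute partial derivatives:
  f_x = -4*x - 1.
  f_y = 1.
f_y = 1 is a nonzero constant, so f_y never vanishes: no point (x, y) can satisfy f = f_x = f_y = 0. In particular no (x, y) ∈ {−4, ..., 4}² is singular; the curve is smooth.


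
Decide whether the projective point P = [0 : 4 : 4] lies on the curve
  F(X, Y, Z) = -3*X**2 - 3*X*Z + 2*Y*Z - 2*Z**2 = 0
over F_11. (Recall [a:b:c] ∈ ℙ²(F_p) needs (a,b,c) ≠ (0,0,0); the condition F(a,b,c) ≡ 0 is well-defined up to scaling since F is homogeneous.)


F(0,4,4) ≡ 0 (mod 11); P is on the curve.

Evaluate F(0, 4, 4) term-by-term (mod 11).
  -3*X**2 ↦ -3·0·1·1 = 0
  -3*X*Z ↦ -3·0·1·4 = 0
  2*Y*Z ↦ 2·1·4·4 = 32
  -2*Z**2 ↦ -2·1·1·16 = -32
Sum: F(0, 4, 4) = (0) + (0) + (32) + (-32) = 0.
Reducing mod 11: 0 ≡ 0 (mod 11).
Since F(a, b, c) ≡ 0 (mod 11), P lies on the curve.


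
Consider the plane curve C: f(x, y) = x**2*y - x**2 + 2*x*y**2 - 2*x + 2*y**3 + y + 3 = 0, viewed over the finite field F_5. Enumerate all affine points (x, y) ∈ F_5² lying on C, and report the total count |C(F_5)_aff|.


Affine F_5-points: {(0, 3), (0, 4), (1, 0), (2, 0), (2, 3)}; count = 5.

For each of the 25 pairs (x, y) ∈ F_5², evaluate f(x, y) mod 5. Record the zeros.
  x = 0: [0↦3, 1↦1, 2↦1, 3↦0, 4↦0]  zeros at y ∈ {3, 4}
  x = 1: [0↦0, 1↦1, 2↦3, 3↦3, 4↦3]  zeros at y ∈ {0}
  x = 2: [0↦0, 1↦1, 2↦2, 3↦0, 4↦2]  zeros at y ∈ {0, 3}
  x = 3: [0↦3, 1↦1, 2↦3, 3↦1, 4↦2]  zeros at y ∈ ∅
  x = 4: [0↦4, 1↦1, 2↦1, 3↦1, 4↦3]  zeros at y ∈ ∅
Collecting zeros: affine points = {(0, 3), (0, 4), (1, 0), (2, 0), (2, 3)}.
Total count |C(F_5)_aff| = 5.


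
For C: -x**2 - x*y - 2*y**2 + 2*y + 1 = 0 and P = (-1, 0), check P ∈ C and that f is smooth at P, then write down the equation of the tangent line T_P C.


Tangent line at P: 2*x + 3*y + 2 = 0.

Step 1: f(-1, 0) = 0, so P lies on C.
Step 2: partial derivatives
  f_x(x, y) = -2*x - y, f_y(x, y) = -x - 4*y + 2.
  f_x(P) = 2, f_y(P) = 3 (gradient nonzero, so P is smooth).
Step 3: tangent line at P: 2·(x − -1) + 3·(y − 0) = 0.
Expanding: 2*x + 3*y + 2 = 0.


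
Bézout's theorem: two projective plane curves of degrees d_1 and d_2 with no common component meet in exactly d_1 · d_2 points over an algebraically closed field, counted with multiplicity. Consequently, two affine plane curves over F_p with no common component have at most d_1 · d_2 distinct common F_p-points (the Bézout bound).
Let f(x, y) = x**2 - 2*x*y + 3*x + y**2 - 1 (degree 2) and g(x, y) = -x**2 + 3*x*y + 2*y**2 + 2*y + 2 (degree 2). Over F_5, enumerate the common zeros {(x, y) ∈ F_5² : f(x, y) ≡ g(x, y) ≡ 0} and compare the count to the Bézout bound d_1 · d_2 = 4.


Common zeros: ∅; count = 0; Bézout bound = 4.

deg(f) = 2, deg(g) = 2, so Bézout bound = 4.
Scan x ∈ F_5. For each x, list the y ∈ F_5 with f(x, y) ≡ 0 and those with g(x, y) ≡ 0 (mod 5); the common zeros in that column are the intersection.
  x = 0: f ≡ 0 at y ∈ {1, 4}; g ≡ 0 at y ∈ ∅; common: ∅.
  x = 1: f ≡ 0 at y ∈ ∅; g ≡ 0 at y ∈ ∅; common: ∅.
  x = 2: f ≡ 0 at y ∈ {2}; g ≡ 0 at y ∈ {3}; common: ∅.
  x = 3: f ≡ 0 at y ∈ ∅; g ≡ 0 at y ∈ ∅; common: ∅.
  x = 4: f ≡ 0 at y ∈ {1, 2}; g ≡ 0 at y ∈ ∅; common: ∅.
Collecting: common zeros = ∅, so the count is 0.
Comparison with the Bézout bound: 0 ≤ 4 = deg(f)·deg(g), as expected for curves with no common component (the affine F_5-count falls short of the bound because intersections may lie at infinity, over extension fields, or carry multiplicity).


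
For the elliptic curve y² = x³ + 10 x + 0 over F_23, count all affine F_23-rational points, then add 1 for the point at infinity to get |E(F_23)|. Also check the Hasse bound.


Affine points = {(0, 0), (4, 9), (4, 14), (6, 0), (12, 10), (12, 13), (13, 2), (13, 21), (14, 3), (14, 20), (15, 11), (15, 12), (16, 1), (16, 22), (17, 0), (18, 3), (18, 20), (20, 9), (20, 14), (21, 8), (21, 15), (22, 9), (22, 14)}; affine count = 23; |E(F_23)| = 24.

Discriminant check: Δ ∝ 4a³ + 27b² = 4·10³ + 27·0² = 4·1000 + 27·0 ≡ 21 (mod 23). Nonzero ⇒ E is nonsingular.
For each x ∈ F_23, compute rhs = x³ + 10·x + 0 mod 23, then count y ∈ F_23 with y² ≡ rhs.
  x = 0: rhs = 0, matching y values: 0 (1 points).
  x = 1: rhs = 11, matching y values: none (0 points).
  x = 2: rhs = 5, matching y values: none (0 points).
  x = 3: rhs = 11, matching y values: none (0 points).
  x = 4: rhs = 12, matching y values: 9, 14 (2 points).
  x = 5: rhs = 14, matching y values: none (0 points).
  x = 6: rhs = 0, matching y values: 0 (1 points).
  x = 7: rhs = 22, matching y values: none (0 points).
  x = 8: rhs = 17, matching y values: none (0 points).
  x = 9: rhs = 14, matching y values: none (0 points).
  x = 10: rhs = 19, matching y values: none (0 points).
  x = 11: rhs = 15, matching y values: none (0 points).
  x = 12: rhs = 8, matching y values: 10, 13 (2 points).
  x = 13: rhs = 4, matching y values: 2, 21 (2 points).
  x = 14: rhs = 9, matching y values: 3, 20 (2 points).
  x = 15: rhs = 6, matching y values: 11, 12 (2 points).
  x = 16: rhs = 1, matching y values: 1, 22 (2 points).
  x = 17: rhs = 0, matching y values: 0 (1 points).
  x = 18: rhs = 9, matching y values: 3, 20 (2 points).
  x = 19: rhs = 11, matching y values: none (0 points).
  x = 20: rhs = 12, matching y values: 9, 14 (2 points).
  x = 21: rhs = 18, matching y values: 8, 15 (2 points).
  x = 22: rhs = 12, matching y values: 9, 14 (2 points).
Total affine count: 23.
Full point count |E(F_23)| = 23 + 1 = 24.
Hasse bound: |24 − (23+1)| = |0| = 0 ≤ 2√23 ≈ 9.5917 ✓.


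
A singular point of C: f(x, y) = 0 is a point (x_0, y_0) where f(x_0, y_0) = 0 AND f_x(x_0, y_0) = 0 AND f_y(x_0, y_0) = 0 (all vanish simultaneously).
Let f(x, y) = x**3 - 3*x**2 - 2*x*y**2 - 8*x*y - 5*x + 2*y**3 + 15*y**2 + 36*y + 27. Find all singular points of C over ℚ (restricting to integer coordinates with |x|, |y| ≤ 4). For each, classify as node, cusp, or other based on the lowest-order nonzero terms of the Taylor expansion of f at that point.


Singular points: {(1, -2)}; classification: cusp.

Compute partial derivatives:
  f_x = 3*x**2 - 6*x - 2*y**2 - 8*y - 5.
  f_y = -4*x*y - 8*x + 6*y**2 + 30*y + 36.
Scan x_0 ∈ {−4, ..., 4}. For each x_0, f_y(x_0, y) is a polynomial in y; find its integer roots y ∈ {−4, ..., 4}, then test f_x and f at those candidates.
  x = -4: f_y(-4, y) = 6*y**2 + 46*y + 68; vanishes at y ∈ {-2}. (-4, -2): f_x = 75 ≠ 0.
  x = -3: f_y(-3, y) = 6*y**2 + 42*y + 60; vanishes at y ∈ {-2}. (-3, -2): f_x = 48 ≠ 0.
  x = -2: f_y(-2, y) = 6*y**2 + 38*y + 52; vanishes at y ∈ {-2}. (-2, -2): f_x = 27 ≠ 0.
  x = -1: f_y(-1, y) = 6*y**2 + 34*y + 44; vanishes at y ∈ {-2}. (-1, -2): f_x = 12 ≠ 0.
  x = 0: f_y(0, y) = 6*y**2 + 30*y + 36; vanishes at y ∈ {-3, -2}. (0, -3): f_x = 1 ≠ 0; (0, -2): f_x = 3 ≠ 0.
  x = 1: f_y(1, y) = 6*y**2 + 26*y + 28; vanishes at y ∈ {-2}. (1, -2): f_x = 0, f = 0 — SINGULAR.
  x = 2: f_y(2, y) = 6*y**2 + 22*y + 20; vanishes at y ∈ {-2}. (2, -2): f_x = 3 ≠ 0.
  x = 3: f_y(3, y) = 6*y**2 + 18*y + 12; vanishes at y ∈ {-2, -1}. (3, -2): f_x = 12 ≠ 0; (3, -1): f_x = 10 ≠ 0.
  x = 4: f_y(4, y) = 6*y**2 + 14*y + 4; vanishes at y ∈ {-2}. (4, -2): f_x = 27 ≠ 0.
Only singular point on the grid: (1, -2).
Classify: substitute x = 1 + u, y = -2 + v and expand: f = u**3 - 2*u*v**2 + 2*v**3 + v**2.
No constant or linear terms (consistent with a singular point). Quadratic part: v**2. Cubic part: u**3 - 2*u*v**2 + 2*v**3.
The quadratic part v**2 is a perfect square, so there is a single (double) tangent line v = 0, i.e. y = -2. Restricting the cubic part to that line (v = 0) leaves u**3 ≠ 0, so f is not divisible by v and the branch is v² ≈ -u**3 to lowest order — this is a cusp.
Classification: cusp.


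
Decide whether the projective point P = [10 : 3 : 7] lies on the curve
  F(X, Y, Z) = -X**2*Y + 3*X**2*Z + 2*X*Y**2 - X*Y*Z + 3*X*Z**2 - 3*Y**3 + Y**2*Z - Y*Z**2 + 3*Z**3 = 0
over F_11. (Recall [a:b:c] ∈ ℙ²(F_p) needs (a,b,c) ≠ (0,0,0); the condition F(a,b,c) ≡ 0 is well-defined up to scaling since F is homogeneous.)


F(10,3,7) ≡ 1 (mod 11); P is NOT on the curve.

Evaluate F(10, 3, 7) term-by-term (mod 11).
  -X**2*Y ↦ -1·100·3·1 = -300
  3*X**2*Z ↦ 3·100·1·7 = 2100
  2*X*Y**2 ↦ 2·10·9·1 = 180
  -X*Y*Z ↦ -1·10·3·7 = -210
  3*X*Z**2 ↦ 3·10·1·49 = 1470
  -3*Y**3 ↦ -3·1·27·1 = -81
  Y**2*Z ↦ 1·1·9·7 = 63
  -Y*Z**2 ↦ -1·1·3·49 = -147
  3*Z**3 ↦ 3·1·1·343 = 1029
Sum: F(10, 3, 7) = (-300) + (2100) + (180) + (-210) + (1470) + (-81) + (63) + (-147) + (1029) = 4104.
Reducing mod 11: 4104 ≡ 1 (mod 11).
Since F(a, b, c) ≡ 1 ≠ 0 (mod 11), P does NOT lie on the curve.


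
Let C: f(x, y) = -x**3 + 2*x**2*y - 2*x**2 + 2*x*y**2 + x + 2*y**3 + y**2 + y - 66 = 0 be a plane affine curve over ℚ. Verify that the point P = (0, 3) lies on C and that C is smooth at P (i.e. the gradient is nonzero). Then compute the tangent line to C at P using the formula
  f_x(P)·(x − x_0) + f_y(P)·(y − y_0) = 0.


Tangent line at P: 19*x + 61*y - 183 = 0.

Step 1: f(0, 3) = 0, so P lies on C.
Step 2: partial derivatives
  f_x(x, y) = -3*x**2 + 4*x*y - 4*x + 2*y**2 + 1, f_y(x, y) = 2*x**2 + 4*x*y + 6*y**2 + 2*y + 1.
  f_x(P) = 19, f_y(P) = 61 (gradient nonzero, so P is smooth).
Step 3: tangent line at P: 19·(x − 0) + 61·(y − 3) = 0.
Expanding: 19*x + 61*y - 183 = 0.


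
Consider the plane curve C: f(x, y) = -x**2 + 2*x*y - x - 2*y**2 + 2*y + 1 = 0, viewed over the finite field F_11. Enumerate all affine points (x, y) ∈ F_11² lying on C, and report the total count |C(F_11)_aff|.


Affine F_11-points: {(0, 3), (0, 9), (3, 0), (3, 4), (4, 1), (4, 4), (5, 3), (6, 9), (7, 0), (7, 8), (8, 1), (8, 8)}; count = 12.

For each of the 121 pairs (x, y) ∈ F_11², evaluate f(x, y) mod 11. Record the zeros.
  x = 0: [0↦1, 1↦1, 2↦8, 3↦0, 4↦10, 5↦5, 6↦7, 7↦5, 8↦10, 9↦0, 10↦8]  zeros at y ∈ {3, 9}
  x = 1: [0↦10, 1↦1, 2↦10, 3↦4, 4↦5, 5↦2, 6↦6, 7↦6, 8↦2, 9↦5, 10↦4]  zeros at y ∈ ∅
  x = 2: [0↦6, 1↦10, 2↦10, 3↦6, 4↦9, 5↦8, 6↦3, 7↦5, 8↦3, 9↦8, 10↦9]  zeros at y ∈ ∅
  x = 3: [0↦0, 1↦6, 2↦8, 3↦6, 4↦0, 5↦1, 6↦9, 7↦2, 8↦2, 9↦9, 10↦1]  zeros at y ∈ {0, 4}
  x = 4: [0↦3, 1↦0, 2↦4, 3↦4, 4↦0, 5↦3, 6↦2, 7↦8, 8↦10, 9↦8, 10↦2]  zeros at y ∈ {1, 4}
  x = 5: [0↦4, 1↦3, 2↦9, 3↦0, 4↦9, 5↦3, 6↦4, 7↦1, 8↦5, 9↦5, 10↦1]  zeros at y ∈ {3}
  x = 6: [0↦3, 1↦4, 2↦1, 3↦5, 4↦5, 5↦1, 6↦4, 7↦3, 8↦9, 9↦0, 10↦9]  zeros at y ∈ {9}
  x = 7: [0↦0, 1↦3, 2↦2, 3↦8, 4↦10, 5↦8, 6↦2, 7↦3, 8↦0, 9↦4, 10↦4]  zeros at y ∈ {0, 8}
  x = 8: [0↦6, 1↦0, 2↦1, 3↦9, 4↦2, 5↦2, 6↦9, 7↦1, 8↦0, 9↦6, 10↦8]  zeros at y ∈ {1, 8}
  x = 9: [0↦10, 1↦6, 2↦9, 3↦8, 4↦3, 5↦5, 6↦3, 7↦8, 8↦9, 9↦6, 10↦10]  zeros at y ∈ ∅
  x = 10: [0↦1, 1↦10, 2↦4, 3↦5, 4↦2, 5↦6, 6↦6, 7↦2, 8↦5, 9↦4, 10↦10]  zeros at y ∈ ∅
Collecting zeros: affine points = {(0, 3), (0, 9), (3, 0), (3, 4), (4, 1), (4, 4), (5, 3), (6, 9), (7, 0), (7, 8), (8, 1), (8, 8)}.
Total count |C(F_11)_aff| = 12.


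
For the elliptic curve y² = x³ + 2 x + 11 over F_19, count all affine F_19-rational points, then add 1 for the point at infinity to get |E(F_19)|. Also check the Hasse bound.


Affine points = {(0, 7), (0, 12), (2, 2), (2, 17), (3, 5), (3, 14), (4, 8), (4, 11), (6, 7), (6, 12), (7, 8), (7, 11), (8, 8), (8, 11), (9, 6), (9, 13), (10, 9), (10, 10), (13, 7), (13, 12), (14, 3), (14, 16), (16, 4), (16, 15)}; affine count = 24; |E(F_19)| = 25.

Discriminant check: Δ ∝ 4a³ + 27b² = 4·2³ + 27·11² = 4·8 + 27·121 ≡ 12 (mod 19). Nonzero ⇒ E is nonsingular.
For each x ∈ F_19, compute rhs = x³ + 2·x + 11 mod 19, then count y ∈ F_19 with y² ≡ rhs.
  x = 0: rhs = 11, matching y values: 7, 12 (2 points).
  x = 1: rhs = 14, matching y values: none (0 points).
  x = 2: rhs = 4, matching y values: 2, 17 (2 points).
  x = 3: rhs = 6, matching y values: 5, 14 (2 points).
  x = 4: rhs = 7, matching y values: 8, 11 (2 points).
  x = 5: rhs = 13, matching y values: none (0 points).
  x = 6: rhs = 11, matching y values: 7, 12 (2 points).
  x = 7: rhs = 7, matching y values: 8, 11 (2 points).
  x = 8: rhs = 7, matching y values: 8, 11 (2 points).
  x = 9: rhs = 17, matching y values: 6, 13 (2 points).
  x = 10: rhs = 5, matching y values: 9, 10 (2 points).
  x = 11: rhs = 15, matching y values: none (0 points).
  x = 12: rhs = 15, matching y values: none (0 points).
  x = 13: rhs = 11, matching y values: 7, 12 (2 points).
  x = 14: rhs = 9, matching y values: 3, 16 (2 points).
  x = 15: rhs = 15, matching y values: none (0 points).
  x = 16: rhs = 16, matching y values: 4, 15 (2 points).
  x = 17: rhs = 18, matching y values: none (0 points).
  x = 18: rhs = 8, matching y values: none (0 points).
Total affine count: 24.
Full point count |E(F_19)| = 24 + 1 = 25.
Hasse bound: |25 − (19+1)| = |5| = 5 ≤ 2√19 ≈ 8.7178 ✓.


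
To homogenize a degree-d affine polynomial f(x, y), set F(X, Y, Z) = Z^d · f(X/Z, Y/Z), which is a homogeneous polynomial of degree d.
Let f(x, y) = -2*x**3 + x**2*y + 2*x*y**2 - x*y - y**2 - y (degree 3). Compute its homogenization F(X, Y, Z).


F(X, Y, Z) = -2*X**3 + X**2*Y + 2*X*Y**2 - X*Y*Z - Y**2*Z - Y*Z**2

deg(f) = 3.
Substitute x = X/Z, y = Y/Z into f, then multiply by Z^3.
  monomial -2·x^3·y^0 ↦ -2·X^3·Y^0·Z^0.
  monomial 1·x^2·y^1 ↦ 1·X^2·Y^1·Z^0.
  monomial 2·x^1·y^2 ↦ 2·X^1·Y^2·Z^0.
  monomial -1·x^1·y^1 ↦ -1·X^1·Y^1·Z^1.
  monomial -1·x^0·y^2 ↦ -1·X^0·Y^2·Z^1.
  monomial -1·x^0·y^1 ↦ -1·X^0·Y^1·Z^2.
Collecting: F(X, Y, Z) = -2*X**3 + X**2*Y + 2*X*Y**2 - X*Y*Z - Y**2*Z - Y*Z**2.


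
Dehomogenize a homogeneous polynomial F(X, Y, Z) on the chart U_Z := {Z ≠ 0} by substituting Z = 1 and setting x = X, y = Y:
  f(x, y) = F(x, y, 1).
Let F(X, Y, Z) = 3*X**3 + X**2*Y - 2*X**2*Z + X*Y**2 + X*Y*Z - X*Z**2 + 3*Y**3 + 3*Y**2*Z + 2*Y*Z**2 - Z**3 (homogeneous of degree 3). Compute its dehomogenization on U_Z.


f(x, y) = 3*x**3 + x**2*y - 2*x**2 + x*y**2 + x*y - x + 3*y**3 + 3*y**2 + 2*y - 1

On U_Z we set Z = 1. Each monomial c·X^i·Y^j·Z^k in F becomes c·x^i·y^j·1^k = c·x^i·y^j.
Substituting Z = 1: F(X, Y, 1) = 3*x**3 + x**2*y - 2*x**2 + x*y**2 + x*y - x + 3*y**3 + 3*y**2 + 2*y - 1.
Note: deg(f) ≤ deg(F) = 3; strict inequality happens when F is divisible by Z (lost terms).


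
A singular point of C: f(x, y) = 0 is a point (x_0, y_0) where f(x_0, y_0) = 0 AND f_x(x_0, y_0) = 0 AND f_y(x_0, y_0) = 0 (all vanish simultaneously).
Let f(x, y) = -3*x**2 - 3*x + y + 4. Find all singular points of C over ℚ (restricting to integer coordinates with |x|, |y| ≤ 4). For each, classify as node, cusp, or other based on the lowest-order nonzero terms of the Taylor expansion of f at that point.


No singular points in the scanned grid; C is smooth there.

Compute partial derivatives:
  f_x = -6*x - 3.
  f_y = 1.
f_y = 1 is a nonzero constant, so f_y never vanishes: no point (x, y) can satisfy f = f_x = f_y = 0. In particular no (x, y) ∈ {−4, ..., 4}² is singular; the curve is smooth.


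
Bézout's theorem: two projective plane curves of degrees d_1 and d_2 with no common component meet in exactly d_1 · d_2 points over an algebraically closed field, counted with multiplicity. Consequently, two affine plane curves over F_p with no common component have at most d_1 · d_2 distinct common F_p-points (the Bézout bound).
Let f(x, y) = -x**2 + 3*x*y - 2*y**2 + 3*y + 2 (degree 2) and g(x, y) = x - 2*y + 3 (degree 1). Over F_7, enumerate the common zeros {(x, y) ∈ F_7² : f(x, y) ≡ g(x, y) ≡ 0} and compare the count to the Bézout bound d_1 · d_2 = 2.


Common zeros: {(4, 0)}; count = 1; Bézout bound = 2.

deg(f) = 2, deg(g) = 1, so Bézout bound = 2.
Scan x ∈ F_7. For each x, list the y ∈ F_7 with f(x, y) ≡ 0 and those with g(x, y) ≡ 0 (mod 7); the common zeros in that column are the intersection.
  x = 0: f ≡ 0 at y ∈ {2, 3}; g ≡ 0 at y ∈ {5}; common: ∅.
  x = 1: f ≡ 0 at y ∈ {4, 6}; g ≡ 0 at y ∈ {2}; common: ∅.
  x = 2: f ≡ 0 at y ∈ {3, 5}; g ≡ 0 at y ∈ {6}; common: ∅.
  x = 3: f ≡ 0 at y ∈ {0, 6}; g ≡ 0 at y ∈ {3}; common: ∅.
  x = 4: f ≡ 0 at y ∈ {0, 4}; g ≡ 0 at y ∈ {0}; common: {0}.
  x = 5: f ≡ 0 at y ∈ {1}; g ≡ 0 at y ∈ {4}; common: ∅.
  x = 6: f ≡ 0 at y ∈ {2, 5}; g ≡ 0 at y ∈ {1}; common: ∅.
Collecting: common zeros = {(4, 0)}, so the count is 1.
Comparison with the Bézout bound: 1 ≤ 2 = deg(f)·deg(g), as expected for curves with no common component (the affine F_7-count falls short of the bound because intersections may lie at infinity, over extension fields, or carry multiplicity).


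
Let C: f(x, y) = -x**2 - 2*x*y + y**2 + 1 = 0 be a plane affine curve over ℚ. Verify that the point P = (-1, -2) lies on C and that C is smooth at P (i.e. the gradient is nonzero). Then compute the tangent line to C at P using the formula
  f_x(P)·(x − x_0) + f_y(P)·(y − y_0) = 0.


Tangent line at P: 6*x - 2*y + 2 = 0.

Step 1: f(-1, -2) = 0, so P lies on C.
Step 2: partial derivatives
  f_x(x, y) = -2*x - 2*y, f_y(x, y) = -2*x + 2*y.
  f_x(P) = 6, f_y(P) = -2 (gradient nonzero, so P is smooth).
Step 3: tangent line at P: 6·(x − -1) + -2·(y − -2) = 0.
Expanding: 6*x - 2*y + 2 = 0.


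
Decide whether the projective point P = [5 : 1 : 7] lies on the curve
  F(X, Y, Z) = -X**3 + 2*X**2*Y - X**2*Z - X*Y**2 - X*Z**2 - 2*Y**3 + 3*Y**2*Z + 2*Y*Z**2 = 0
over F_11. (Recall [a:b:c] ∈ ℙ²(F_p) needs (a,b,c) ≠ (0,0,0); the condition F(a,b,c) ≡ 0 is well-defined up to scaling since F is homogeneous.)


F(5,1,7) ≡ 2 (mod 11); P is NOT on the curve.

Evaluate F(5, 1, 7) term-by-term (mod 11).
  -X**3 ↦ -1·125·1·1 = -125
  2*X**2*Y ↦ 2·25·1·1 = 50
  -X**2*Z ↦ -1·25·1·7 = -175
  -X*Y**2 ↦ -1·5·1·1 = -5
  -X*Z**2 ↦ -1·5·1·49 = -245
  -2*Y**3 ↦ -2·1·1·1 = -2
  3*Y**2*Z ↦ 3·1·1·7 = 21
  2*Y*Z**2 ↦ 2·1·1·49 = 98
Sum: F(5, 1, 7) = (-125) + (50) + (-175) + (-5) + (-245) + (-2) + (21) + (98) = -383.
Reducing mod 11: -383 ≡ 2 (mod 11).
Since F(a, b, c) ≡ 2 ≠ 0 (mod 11), P does NOT lie on the curve.


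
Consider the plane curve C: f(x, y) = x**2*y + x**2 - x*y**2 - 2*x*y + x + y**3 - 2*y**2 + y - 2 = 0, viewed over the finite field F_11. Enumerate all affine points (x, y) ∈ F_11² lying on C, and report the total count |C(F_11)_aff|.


Affine F_11-points: {(0, 2), (1, 0), (1, 3), (2, 9), (3, 10), (4, 1), (4, 4), (5, 4), (5, 6), (5, 8), (6, 2), (8, 1), (8, 3), (8, 6), (9, 0), (10, 9)}; count = 16.

For each of the 121 pairs (x, y) ∈ F_11², evaluate f(x, y) mod 11. Record the zeros.
  x = 0: [0↦9, 1↦9, 2↦0, 3↦10, 4↦1, 5↦1, 6↦5, 7↦8, 8↦5, 9↦2, 10↦5]  zeros at y ∈ {2}
  x = 1: [0↦0, 1↦9, 2↦7, 3↦0, 4↦5, 5↦6, 6↦9, 7↦9, 8↦1, 9↦2, 10↦7]  zeros at y ∈ {0, 3}
  x = 2: [0↦4, 1↦2, 2↦9, 3↦9, 4↦8, 5↦1, 6↦5, 7↦4, 8↦4, 9↦0, 10↦9]  zeros at y ∈ {9}
  x = 3: [0↦10, 1↦10, 2↦6, 3↦4, 4↦10, 5↦8, 6↦4, 7↦4, 8↦3, 9↦7, 10↦0]  zeros at y ∈ {10}
  x = 4: [0↦7, 1↦0, 2↦9, 3↦7, 4↦0, 5↦5, 6↦6, 7↦9, 8↦9, 9↦1, 10↦2]  zeros at y ∈ {1, 4}
  x = 5: [0↦6, 1↦5, 2↦7, 3↦7, 4↦0, 5↦3, 6↦0, 7↦8, 8↦0, 9↦4, 10↦4]  zeros at y ∈ {4, 6, 8}
  x = 6: [0↦7, 1↦3, 2↦0, 3↦4, 4↦10, 5↦2, 6↦8, 7↦1, 8↦9, 9↦5, 10↦6]  zeros at y ∈ {2}
  x = 7: [0↦10, 1↦5, 2↦10, 3↦9, 4↦8, 5↦2, 6↦8, 7↦10, 8↦3, 9↦4, 10↦8]  zeros at y ∈ ∅
  x = 8: [0↦4, 1↦0, 2↦4, 3↦0, 4↦5, 5↦3, 6↦0, 7↦2, 8↦4, 9↦1, 10↦10]  zeros at y ∈ {1, 3, 6}
  x = 9: [0↦0, 1↦10, 2↦4, 3↦10, 4↦1, 5↦5, 6↦6, 7↦10, 8↦1, 9↦7, 10↦1]  zeros at y ∈ {0}
  x = 10: [0↦9, 1↦2, 2↦10, 3↦6, 4↦7, 5↦8, 6↦4, 7↦1, 8↦5, 9↦0, 10↦3]  zeros at y ∈ {9}
Collecting zeros: affine points = {(0, 2), (1, 0), (1, 3), (2, 9), (3, 10), (4, 1), (4, 4), (5, 4), (5, 6), (5, 8), (6, 2), (8, 1), (8, 3), (8, 6), (9, 0), (10, 9)}.
Total count |C(F_11)_aff| = 16.


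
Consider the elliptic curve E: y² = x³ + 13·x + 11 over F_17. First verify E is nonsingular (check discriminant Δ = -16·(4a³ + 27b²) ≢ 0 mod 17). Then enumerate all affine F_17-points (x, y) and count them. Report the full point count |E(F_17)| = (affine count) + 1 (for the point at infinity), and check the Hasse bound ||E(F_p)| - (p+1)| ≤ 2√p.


Affine points = {(1, 5), (1, 12), (3, 3), (3, 14), (4, 5), (4, 12), (6, 4), (6, 13), (8, 7), (8, 10), (10, 6), (10, 11), (12, 5), (12, 12), (14, 8), (14, 9)}; affine count = 16; |E(F_17)| = 17.

Discriminant check: Δ ∝ 4a³ + 27b² = 4·13³ + 27·11² = 4·2197 + 27·121 ≡ 2 (mod 17). Nonzero ⇒ E is nonsingular.
For each x ∈ F_17, compute rhs = x³ + 13·x + 11 mod 17, then count y ∈ F_17 with y² ≡ rhs.
  x = 0: rhs = 11, matching y values: none (0 points).
  x = 1: rhs = 8, matching y values: 5, 12 (2 points).
  x = 2: rhs = 11, matching y values: none (0 points).
  x = 3: rhs = 9, matching y values: 3, 14 (2 points).
  x = 4: rhs = 8, matching y values: 5, 12 (2 points).
  x = 5: rhs = 14, matching y values: none (0 points).
  x = 6: rhs = 16, matching y values: 4, 13 (2 points).
  x = 7: rhs = 3, matching y values: none (0 points).
  x = 8: rhs = 15, matching y values: 7, 10 (2 points).
  x = 9: rhs = 7, matching y values: none (0 points).
  x = 10: rhs = 2, matching y values: 6, 11 (2 points).
  x = 11: rhs = 6, matching y values: none (0 points).
  x = 12: rhs = 8, matching y values: 5, 12 (2 points).
  x = 13: rhs = 14, matching y values: none (0 points).
  x = 14: rhs = 13, matching y values: 8, 9 (2 points).
  x = 15: rhs = 11, matching y values: none (0 points).
  x = 16: rhs = 14, matching y values: none (0 points).
Total affine count: 16.
Full point count |E(F_17)| = 16 + 1 = 17.
Hasse bound: |17 − (17+1)| = |-1| = 1 ≤ 2√17 ≈ 8.2462 ✓.


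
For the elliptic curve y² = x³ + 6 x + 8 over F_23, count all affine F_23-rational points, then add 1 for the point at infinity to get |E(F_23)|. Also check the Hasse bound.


Affine points = {(0, 10), (0, 13), (4, 2), (4, 21), (5, 5), (5, 18), (7, 5), (7, 18), (8, 4), (8, 19), (9, 3), (9, 20), (11, 5), (11, 18), (13, 11), (13, 12), (15, 0), (17, 3), (17, 20), (19, 9), (19, 14), (20, 3), (20, 20), (22, 1), (22, 22)}; affine count = 25; |E(F_23)| = 26.

Discriminant check: Δ ∝ 4a³ + 27b² = 4·6³ + 27·8² = 4·216 + 27·64 ≡ 16 (mod 23). Nonzero ⇒ E is nonsingular.
For each x ∈ F_23, compute rhs = x³ + 6·x + 8 mod 23, then count y ∈ F_23 with y² ≡ rhs.
  x = 0: rhs = 8, matching y values: 10, 13 (2 points).
  x = 1: rhs = 15, matching y values: none (0 points).
  x = 2: rhs = 5, matching y values: none (0 points).
  x = 3: rhs = 7, matching y values: none (0 points).
  x = 4: rhs = 4, matching y values: 2, 21 (2 points).
  x = 5: rhs = 2, matching y values: 5, 18 (2 points).
  x = 6: rhs = 7, matching y values: none (0 points).
  x = 7: rhs = 2, matching y values: 5, 18 (2 points).
  x = 8: rhs = 16, matching y values: 4, 19 (2 points).
  x = 9: rhs = 9, matching y values: 3, 20 (2 points).
  x = 10: rhs = 10, matching y values: none (0 points).
  x = 11: rhs = 2, matching y values: 5, 18 (2 points).
  x = 12: rhs = 14, matching y values: none (0 points).
  x = 13: rhs = 6, matching y values: 11, 12 (2 points).
  x = 14: rhs = 7, matching y values: none (0 points).
  x = 15: rhs = 0, matching y values: 0 (1 points).
  x = 16: rhs = 14, matching y values: none (0 points).
  x = 17: rhs = 9, matching y values: 3, 20 (2 points).
  x = 18: rhs = 14, matching y values: none (0 points).
  x = 19: rhs = 12, matching y values: 9, 14 (2 points).
  x = 20: rhs = 9, matching y values: 3, 20 (2 points).
  x = 21: rhs = 11, matching y values: none (0 points).
  x = 22: rhs = 1, matching y values: 1, 22 (2 points).
Total affine count: 25.
Full point count |E(F_23)| = 25 + 1 = 26.
Hasse bound: |26 − (23+1)| = |2| = 2 ≤ 2√23 ≈ 9.5917 ✓.


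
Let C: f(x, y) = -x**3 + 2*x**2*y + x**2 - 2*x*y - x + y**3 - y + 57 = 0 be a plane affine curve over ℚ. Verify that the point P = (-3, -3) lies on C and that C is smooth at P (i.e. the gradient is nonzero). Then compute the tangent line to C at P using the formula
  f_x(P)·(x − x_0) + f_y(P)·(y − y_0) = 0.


Tangent line at P: 8*x + 50*y + 174 = 0.

Step 1: f(-3, -3) = 0, so P lies on C.
Step 2: partial derivatives
  f_x(x, y) = -3*x**2 + 4*x*y + 2*x - 2*y - 1, f_y(x, y) = 2*x**2 - 2*x + 3*y**2 - 1.
  f_x(P) = 8, f_y(P) = 50 (gradient nonzero, so P is smooth).
Step 3: tangent line at P: 8·(x − -3) + 50·(y − -3) = 0.
Expanding: 8*x + 50*y + 174 = 0.


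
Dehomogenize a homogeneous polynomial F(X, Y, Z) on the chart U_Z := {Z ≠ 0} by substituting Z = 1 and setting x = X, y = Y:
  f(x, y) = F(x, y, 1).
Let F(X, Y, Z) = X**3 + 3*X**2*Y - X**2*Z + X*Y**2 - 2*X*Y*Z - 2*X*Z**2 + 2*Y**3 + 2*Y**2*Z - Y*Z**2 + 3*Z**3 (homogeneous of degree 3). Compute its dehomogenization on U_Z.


f(x, y) = x**3 + 3*x**2*y - x**2 + x*y**2 - 2*x*y - 2*x + 2*y**3 + 2*y**2 - y + 3

On U_Z we set Z = 1. Each monomial c·X^i·Y^j·Z^k in F becomes c·x^i·y^j·1^k = c·x^i·y^j.
Substituting Z = 1: F(X, Y, 1) = x**3 + 3*x**2*y - x**2 + x*y**2 - 2*x*y - 2*x + 2*y**3 + 2*y**2 - y + 3.
Note: deg(f) ≤ deg(F) = 3; strict inequality happens when F is divisible by Z (lost terms).


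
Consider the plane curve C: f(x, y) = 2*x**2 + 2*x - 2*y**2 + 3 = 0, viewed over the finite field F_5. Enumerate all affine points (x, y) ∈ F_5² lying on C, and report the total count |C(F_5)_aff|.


Affine F_5-points: {(0, 2), (0, 3), (1, 1), (1, 4), (2, 0), (3, 1), (3, 4), (4, 2), (4, 3)}; count = 9.

For each of the 25 pairs (x, y) ∈ F_5², evaluate f(x, y) mod 5. Record the zeros.
  x = 0: [0↦3, 1↦1, 2↦0, 3↦0, 4↦1]  zeros at y ∈ {2, 3}
  x = 1: [0↦2, 1↦0, 2↦4, 3↦4, 4↦0]  zeros at y ∈ {1, 4}
  x = 2: [0↦0, 1↦3, 2↦2, 3↦2, 4↦3]  zeros at y ∈ {0}
  x = 3: [0↦2, 1↦0, 2↦4, 3↦4, 4↦0]  zeros at y ∈ {1, 4}
  x = 4: [0↦3, 1↦1, 2↦0, 3↦0, 4↦1]  zeros at y ∈ {2, 3}
Collecting zeros: affine points = {(0, 2), (0, 3), (1, 1), (1, 4), (2, 0), (3, 1), (3, 4), (4, 2), (4, 3)}.
Total count |C(F_5)_aff| = 9.
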